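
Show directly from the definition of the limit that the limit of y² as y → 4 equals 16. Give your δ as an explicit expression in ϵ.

Let ϵ > 0 be given. We seek δ > 0 with 0 < |y − 4| < δ ⇒ |y² − 16| < ϵ.
Factor: y² − 16 = (y − 4)(y + 4), so |y² − 16| = |y − 4|·|y + 4|.
Restrict δ ≤ 1. Then |y − 4| < 1 gives |y| < 5, so by the triangle inequality |y + 4| ≤ 5 + 4 = 9.
Hence |y² − 16| ≤ 9|y − 4|, which is < ϵ once |y − 4| < ϵ/9.
Take δ = min(1, ϵ/9). If 0 < |y − 4| < δ then both bounds hold and |y² − 16| ≤ 9|y − 4| < 9·(ϵ/9) = ϵ.

δ = min(1, ϵ/9)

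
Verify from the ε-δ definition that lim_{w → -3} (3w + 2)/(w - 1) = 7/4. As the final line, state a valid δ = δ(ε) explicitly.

Fix ε > 0. We want δ > 0 with 0 < |w + 3| < δ ⇒ |(3w + 2)/(w - 1) − (7/4)| < ε.
Combining over a common denominator, (3w + 2)/(w - 1) − (7/4) = [(3w + 2)·(-4) − (-7)·(w - 1)] / [(-4)·(w - 1)] = -5(w + 3) / ((-4)(w - 1)).
So |(3w + 2)/(w - 1) − (7/4)| = 5|w + 3| / (4·|w − 1|).
Require δ ≤ 2, so |w − 1| ≥ |-4| − |w + 3| > 4 − 2 = 2.
Hence |(3w + 2)/(w - 1) − (7/4)| < 5|w + 3|/(4·2) = (5/8)|w + 3|, which is < ε once |w + 3| < (8/5)ε.
Take δ = min(2, (8/5)ε). Then 0 < |w + 3| < δ forces both bounds, so |(3w + 2)/(w - 1) − (7/4)| < ε.

δ = min(2, (8/5)ε)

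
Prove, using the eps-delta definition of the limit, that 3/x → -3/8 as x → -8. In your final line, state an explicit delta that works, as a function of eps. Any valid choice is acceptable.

delta = min(4, (32/3)eps)

Let eps > 0 be given. We seek delta > 0 such that 0 < |x + 8| < delta implies |3/x + 3/8| < eps.
|3/x + 3/8| = 3·|-8 − x|/(8·|x|) = 3|x + 8|/(8|x|).
Restrict delta ≤ 4. Then |x + 8| < 4 gives |x| > 4, so 8|x| > 32.
Then |3/x + 3/8| < 3|x + 8|/32, which is < eps when |x + 8| < (32/3)eps.
Take delta = min(4, (32/3)eps). Then 0 < |x + 8| < delta gives both |x + 8| < 4 and |x + 8| < (32/3)eps, so |3/x + 3/8| < eps.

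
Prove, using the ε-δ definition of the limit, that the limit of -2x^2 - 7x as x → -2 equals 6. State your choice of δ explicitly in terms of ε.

Let ε > 0 be given. We want δ > 0 such that 0 < |x + 2| < δ implies |(-2x^2 - 7x) − 6| < ε.
(-2x^2 - 7x) − 6 = -2x^2 - 7x - 6 = (x + 2)(-2x - 3).
So |(-2x^2 - 7x) − 6| = |x + 2|·|-2x - 3|.
Assume first that |x + 2| < 1, so |x| < 3. Then |-2x - 3| ≤ 2·3 + 3 = 9.
Hence |(-2x^2 - 7x) − 6| ≤ 9|x + 2| < ε provided |x + 2| < ε/9.
Choosing δ = min(1, ε/9) ensures both conditions, hence |(-2x^2 - 7x) − 6| < ε.

δ = min(1, ε/9)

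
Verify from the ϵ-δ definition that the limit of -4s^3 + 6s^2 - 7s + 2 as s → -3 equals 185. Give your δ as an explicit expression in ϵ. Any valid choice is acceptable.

Let ϵ > 0. We want δ > 0 such that 0 < |s + 3| < δ implies |(-4s^3 + 6s^2 - 7s + 2) − 185| < ϵ.
(-4s^3 + 6s^2 - 7s + 2) − 185 = -4s^3 + 6s^2 - 7s - 183 = (s + 3)(-4s^2 + 18s - 61).
So |(-4s^3 + 6s^2 - 7s + 2) − 185| = |s + 3|·|-4s^2 + 18s - 61|.
Require δ ≤ 1. Then |s + 3| < 1 gives |s| < 4, and by the triangle inequality |-4s^2 + 18s - 61| ≤ 4·4^2 + 18·4 + 61 = 197.
Hence |(-4s^3 + 6s^2 - 7s + 2) − 185| ≤ 197|s + 3| < ϵ provided |s + 3| < ϵ/197.
Take δ = min(1, ϵ/197). Then 0 < |s + 3| < δ gives both |s + 3| < 1 and |s + 3| < ϵ/197, so |(-4s^3 + 6s^2 - 7s + 2) − 185| < ϵ.

δ = min(1, ϵ/197)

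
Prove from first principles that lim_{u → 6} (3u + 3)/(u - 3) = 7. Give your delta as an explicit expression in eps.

delta = min(3/2, (3/8)eps)

Suppose eps > 0. We want delta > 0 with 0 < |u − 6| < delta ⇒ |(3u + 3)/(u - 3) − 7| < eps.
Combining over a common denominator, (3u + 3)/(u - 3) − 7 = [(3u + 3)·3 − 21·(u - 3)] / [3·(u - 3)] = -12(u − 6) / (3(u - 3)).
So |(3u + 3)/(u - 3) − 7| = 12|u − 6| / (3·|u − 3|).
Require delta ≤ 3/2, so |u − 3| ≥ |3| − |u − 6| > 3 − 3/2 = 3/2.
Hence |(3u + 3)/(u - 3) − 7| < 12|u − 6|/(3·(3/2)) = (8/3)|u − 6|, which is < eps once |u − 6| < (3/8)eps.
Take delta = min(3/2, (3/8)eps). Then 0 < |u − 6| < delta forces both bounds, so |(3u + 3)/(u - 3) − 7| < eps.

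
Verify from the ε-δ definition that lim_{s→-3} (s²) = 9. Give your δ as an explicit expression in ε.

Let ε > 0 be given. We seek δ > 0 with 0 < |s + 3| < δ ⇒ |s² − 9| < ε.
Factor: s² − 9 = (s + 3)(s - 3), so |s² − 9| = |s + 3|·|s - 3|.
Impose δ ≤ 1 so that |s| < 4; then |s - 3| ≤ 7.
Hence |s² − 9| ≤ 7|s + 3|, which is < ε once |s + 3| < ε/7.
Take δ = min(1, ε/7). If 0 < |s + 3| < δ then both bounds hold and |s² − 9| ≤ 7|s + 3| < 7·(ε/7) = ε.

δ = min(1, ε/7)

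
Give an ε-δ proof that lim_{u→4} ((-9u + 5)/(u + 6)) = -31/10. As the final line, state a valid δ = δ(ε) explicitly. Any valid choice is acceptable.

δ = min(5, (50/59)ε)

Let ε > 0 be given. We want δ > 0 with 0 < |u − 4| < δ ⇒ |(-9u + 5)/(u + 6) + 31/10| < ε.
Combining over a common denominator, (-9u + 5)/(u + 6) + 31/10 = [(-9u + 5)·10 − (-31)·(u + 6)] / [10·(u + 6)] = -59(u − 4) / (10(u + 6)).
So |(-9u + 5)/(u + 6) + 31/10| = 59|u − 4| / (10·|u + 6|).
Require δ ≤ 5, so |u + 6| ≥ |10| − |u − 4| > 10 − 5 = 5.
Hence |(-9u + 5)/(u + 6) + 31/10| < 59|u − 4|/(10·5) = (59/50)|u − 4|, which is < ε once |u − 4| < (50/59)ε.
Take δ = min(5, (50/59)ε). Then 0 < |u − 4| < δ forces both bounds, so |(-9u + 5)/(u + 6) + 31/10| < ε.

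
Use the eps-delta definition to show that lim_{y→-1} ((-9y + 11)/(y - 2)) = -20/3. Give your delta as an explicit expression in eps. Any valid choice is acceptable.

delta = min(3/2, (9/14)eps)

Fix eps > 0. We want delta > 0 with 0 < |y + 1| < delta ⇒ |(-9y + 11)/(y - 2) + 20/3| < eps.
Combining over a common denominator, (-9y + 11)/(y - 2) + 20/3 = [(-9y + 11)·(-3) − 20·(y - 2)] / [(-3)·(y - 2)] = 7(y + 1) / ((-3)(y - 2)).
So |(-9y + 11)/(y - 2) + 20/3| = 7|y + 1| / (3·|y − 2|).
Require delta ≤ 3/2, so |y − 2| ≥ |-3| − |y + 1| > 3 − 3/2 = 3/2.
Hence |(-9y + 11)/(y - 2) + 20/3| < 7|y + 1|/(3·(3/2)) = (14/9)|y + 1|, which is < eps once |y + 1| < (9/14)eps.
Take delta = min(3/2, (9/14)eps). Then 0 < |y + 1| < delta forces both bounds, so |(-9y + 11)/(y - 2) + 20/3| < eps.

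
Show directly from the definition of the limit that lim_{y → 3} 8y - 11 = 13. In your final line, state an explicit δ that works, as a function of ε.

δ = ε/8

Let ε > 0 be given. We need δ > 0 so that 0 < |y − 3| < δ implies |(8y - 11) − 13| < ε.
|(8y - 11) − 13| = |8y - 24| = 8|y − 3|.
Thus it suffices that |y − 3| < ε/8.
Choosing δ = ε/8 gives |(8y - 11) − 13| = 8|y − 3| < ε whenever |y − 3| < δ.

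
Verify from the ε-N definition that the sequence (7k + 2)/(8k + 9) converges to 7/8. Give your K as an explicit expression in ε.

K = (47/64)/ε

Let ε > 0. For k ≥ 1, |(7k + 2)/(8k + 9) − (7/8)| = |-47|/(8(8k + 9)) = 47/(8(8k + 9)).
Since 8k + 9 ≥ 8k for k ≥ 1, this is ≤ 47/(8·8k) = (47/64)/k.
So |(7k + 2)/(8k + 9) − (7/8)| < ε whenever k > (47/64)/ε.
Take K = (47/64)/ε. If k > K then |(7k + 2)/(8k + 9) − (7/8)| ≤ (47/64)/k < ε.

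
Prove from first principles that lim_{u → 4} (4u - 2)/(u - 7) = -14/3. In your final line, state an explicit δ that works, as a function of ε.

Fix ε > 0. We want δ > 0 with 0 < |u − 4| < δ ⇒ |(4u - 2)/(u - 7) + 14/3| < ε.
Combining over a common denominator, (4u - 2)/(u - 7) + 14/3 = [(4u - 2)·(-3) − 14·(u - 7)] / [(-3)·(u - 7)] = -26(u − 4) / ((-3)(u - 7)).
So |(4u - 2)/(u - 7) + 14/3| = 26|u − 4| / (3·|u − 7|).
Restrict δ ≤ 3/2. Then |u − 4| < 3/2 gives |u − 7| = |(u − 4) + (-3)| ≥ 3 − 3/2 = 3/2.
Hence |(4u - 2)/(u - 7) + 14/3| < 26|u − 4|/(3·(3/2)) = (52/9)|u − 4|, which is < ε once |u − 4| < (9/52)ε.
Take δ = min(3/2, (9/52)ε). Then 0 < |u − 4| < δ forces both bounds, so |(4u - 2)/(u - 7) + 14/3| < ε.

δ = min(3/2, (9/52)ε)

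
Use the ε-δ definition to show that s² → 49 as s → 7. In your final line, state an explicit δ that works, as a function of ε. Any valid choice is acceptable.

δ = min(2, ε/16)

Suppose ε > 0. We seek δ > 0 with 0 < |s − 7| < δ ⇒ |s² − 49| < ε.
Factor: s² − 49 = (s − 7)(s + 7), so |s² − 49| = |s − 7|·|s + 7|.
Impose δ ≤ 2 so that |s| < 9; then |s + 7| ≤ 16.
Hence |s² − 49| ≤ 16|s − 7|, which is < ε once |s − 7| < ε/16.
Take δ = min(2, ε/16). If 0 < |s − 7| < δ then both bounds hold and |s² − 49| ≤ 16|s − 7| < 16·(ε/16) = ε.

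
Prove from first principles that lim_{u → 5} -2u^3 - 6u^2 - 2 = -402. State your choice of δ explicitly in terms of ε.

Let ε > 0 be given. We want δ > 0 such that 0 < |u − 5| < δ implies |(-2u^3 - 6u^2 - 2) + 402| < ε.
(-2u^3 - 6u^2 - 2) + 402 = -2u^3 - 6u^2 + 400 = (u − 5)(-2u^2 - 16u - 80).
So |(-2u^3 - 6u^2 - 2) + 402| = |u − 5|·|-2u^2 - 16u - 80|.
Require δ ≤ 1. Then |u − 5| < 1 gives |u| < 6, and by the triangle inequality |-2u^2 - 16u - 80| ≤ 2·6^2 + 16·6 + 80 = 248.
Hence |(-2u^3 - 6u^2 - 2) + 402| ≤ 248|u − 5| < ε provided |u − 5| < ε/248.
Take δ = min(1, ε/248). Then 0 < |u − 5| < δ gives both |u − 5| < 1 and |u − 5| < ε/248, so |(-2u^3 - 6u^2 - 2) + 402| < ε.

δ = min(1, ε/248)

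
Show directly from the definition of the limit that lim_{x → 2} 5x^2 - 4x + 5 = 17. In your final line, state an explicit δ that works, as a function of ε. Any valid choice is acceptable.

δ = min(2, ε/26)

Let ε > 0. We want δ > 0 such that 0 < |x − 2| < δ implies |(5x^2 - 4x + 5) − 17| < ε.
(5x^2 - 4x + 5) − 17 = 5x^2 - 4x - 12 = (x − 2)(5x + 6).
So |(5x^2 - 4x + 5) − 17| = |x − 2|·|5x + 6|.
Require δ ≤ 2. Then |x − 2| < 2 gives |x| < 4, and by the triangle inequality |5x + 6| ≤ 5·4 + 6 = 26.
Hence |(5x^2 - 4x + 5) − 17| ≤ 26|x − 2| < ε provided |x − 2| < ε/26.
Choosing δ = min(2, ε/26) ensures both conditions, hence |(5x^2 - 4x + 5) − 17| < ε.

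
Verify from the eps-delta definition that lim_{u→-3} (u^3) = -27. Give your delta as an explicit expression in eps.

Fix eps > 0. We seek delta > 0 with 0 < |u + 3| < delta ⇒ |u^3 + 27| < eps.
Factor: u^3 + 27 = (u + 3)(u^2 - 3u + 9), so |u^3 + 27| = |u + 3|·|u^2 - 3u + 9|.
Restrict delta ≤ 1. Then |u + 3| < 1 gives |u| < 4, so by the triangle inequality |u^2 - 3u + 9| ≤ 4^2 + 3·4 + 9 = 37.
Hence |u^3 + 27| ≤ 37|u + 3|, which is < eps once |u + 3| < eps/37.
Take delta = min(1, eps/37). If 0 < |u + 3| < delta then both bounds hold and |u^3 + 27| ≤ 37|u + 3| < 37·(eps/37) = eps.

delta = min(1, eps/37)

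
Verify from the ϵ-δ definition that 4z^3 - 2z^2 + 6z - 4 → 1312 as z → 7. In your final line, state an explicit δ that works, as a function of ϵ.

δ = min(2, ϵ/746)

Let ϵ > 0 be given. We want δ > 0 such that 0 < |z − 7| < δ implies |(4z^3 - 2z^2 + 6z - 4) − 1312| < ϵ.
(4z^3 - 2z^2 + 6z - 4) − 1312 = 4z^3 - 2z^2 + 6z - 1316 = (z − 7)(4z^2 + 26z + 188).
So |(4z^3 - 2z^2 + 6z - 4) − 1312| = |z − 7|·|4z^2 + 26z + 188|.
Require δ ≤ 2. Then |z − 7| < 2 gives |z| < 9, and by the triangle inequality |4z^2 + 26z + 188| ≤ 4·9^2 + 26·9 + 188 = 746.
Hence |(4z^3 - 2z^2 + 6z - 4) − 1312| ≤ 746|z − 7| < ϵ provided |z − 7| < ϵ/746.
Choosing δ = min(2, ϵ/746) ensures both conditions, hence |(4z^3 - 2z^2 + 6z - 4) − 1312| < ϵ.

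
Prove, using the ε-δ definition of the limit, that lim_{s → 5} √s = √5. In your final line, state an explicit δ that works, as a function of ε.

δ = min(5, √5·ε)

Let ε > 0 be given. We want δ > 0 such that 0 < |s − 5| < δ implies |√s − √5| < ε.
Rationalise: √s − √5 = (s − 5)/(√s + √5), so |√s − √5| = |s − 5|/(√s + √5).
Restrict δ ≤ 5 so that |s − 5| < 5 forces s > 0, and then √s + √5 > √5.
Hence |√s − √5| < |s − 5|/√5, which is < ε once |s − 5| < √5·ε.
Take δ = min(5, √5·ε). If 0 < |s − 5| < δ then s > 0 and |√s − √5| < |s − 5|/√5 < ε.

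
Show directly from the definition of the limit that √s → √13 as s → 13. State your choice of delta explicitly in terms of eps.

delta = min(13, √13·eps)

Fix eps > 0. We want delta > 0 such that 0 < |s − 13| < delta implies |√s − √13| < eps.
Rationalise: √s − √13 = (s − 13)/(√s + √13), so |√s − √13| = |s − 13|/(√s + √13).
Restrict delta ≤ 13 so that |s − 13| < 13 forces s > 0, and then √s + √13 > √13.
Hence |√s − √13| < |s − 13|/√13, which is < eps once |s − 13| < √13·eps.
Take delta = min(13, √13·eps). If 0 < |s − 13| < delta then s > 0 and |√s − √13| < |s − 13|/√13 < eps.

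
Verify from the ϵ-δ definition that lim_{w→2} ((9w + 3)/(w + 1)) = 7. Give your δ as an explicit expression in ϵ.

Let ϵ > 0. We want δ > 0 with 0 < |w − 2| < δ ⇒ |(9w + 3)/(w + 1) − 7| < ϵ.
Combining over a common denominator, (9w + 3)/(w + 1) − 7 = [(9w + 3)·3 − 21·(w + 1)] / [3·(w + 1)] = 6(w − 2) / (3(w + 1)).
So |(9w + 3)/(w + 1) − 7| = 6|w − 2| / (3·|w + 1|).
Require δ ≤ 3/2, so |w + 1| ≥ |3| − |w − 2| > 3 − 3/2 = 3/2.
Hence |(9w + 3)/(w + 1) − 7| < 6|w − 2|/(3·(3/2)) = (4/3)|w − 2|, which is < ϵ once |w − 2| < (3/4)ϵ.
Take δ = min(3/2, (3/4)ϵ). Then 0 < |w − 2| < δ forces both bounds, so |(9w + 3)/(w + 1) − 7| < ϵ.

δ = min(3/2, (3/4)ϵ)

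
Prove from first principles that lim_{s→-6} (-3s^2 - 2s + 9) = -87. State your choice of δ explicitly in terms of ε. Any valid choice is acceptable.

Let ε > 0 be given. We want δ > 0 such that 0 < |s + 6| < δ implies |(-3s^2 - 2s + 9) + 87| < ε.
(-3s^2 - 2s + 9) + 87 = -3s^2 - 2s + 96 = (s + 6)(-3s + 16).
So |(-3s^2 - 2s + 9) + 87| = |s + 6|·|-3s + 16|.
Require δ ≤ 1. Then |s + 6| < 1 gives |s| < 7, and by the triangle inequality |-3s + 16| ≤ 3·7 + 16 = 37.
Hence |(-3s^2 - 2s + 9) + 87| ≤ 37|s + 6| < ε provided |s + 6| < ε/37.
Take δ = min(1, ε/37). Then 0 < |s + 6| < δ gives both |s + 6| < 1 and |s + 6| < ε/37, so |(-3s^2 - 2s + 9) + 87| < ε.

δ = min(1, ε/37)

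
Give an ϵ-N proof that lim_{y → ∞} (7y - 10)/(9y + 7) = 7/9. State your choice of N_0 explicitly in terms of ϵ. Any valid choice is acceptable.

Fix ϵ > 0. We seek N_0 > 0 such that y > N_0 implies |(7y - 10)/(9y + 7) − (7/9)| < ϵ.
(7y - 10)/(9y + 7) − (7/9) = (9(7y - 10) − 7(9y + 7)) / (9(9y + 7)) = -139/(9(9y + 7)).
For y > 0 we have 9y + 7 > 9y, so |(7y - 10)/(9y + 7) − (7/9)| = 139/(9(9y + 7)) < 139/(9·9y) = (139/81)/y.
Thus |(7y - 10)/(9y + 7) − (7/9)| < ϵ whenever y > (139/81)/ϵ.
Take N_0 = (139/81)/ϵ. If y > N_0 then |(7y - 10)/(9y + 7) − (7/9)| < (139/81)/y < ϵ.

N_0 = (139/81)/ϵ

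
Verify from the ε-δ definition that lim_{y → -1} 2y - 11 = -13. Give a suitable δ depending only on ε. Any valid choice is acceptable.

δ = ε/2

Fix ε > 0. We need δ > 0 so that 0 < |y + 1| < δ implies |(2y - 11) + 13| < ε.
Since (2y - 11) + 13 = 2(y + 1), we have |(2y - 11) + 13| = 2|y + 1|.
Thus it suffices that |y + 1| < ε/2.
Choosing δ = ε/2 gives |(2y - 11) + 13| = 2|y + 1| < ε whenever |y + 1| < δ.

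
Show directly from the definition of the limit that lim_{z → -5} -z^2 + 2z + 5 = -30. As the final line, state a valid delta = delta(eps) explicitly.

delta = min(2, eps/14)

Let eps > 0 be given. We want delta > 0 such that 0 < |z + 5| < delta implies |(-z^2 + 2z + 5) + 30| < eps.
(-z^2 + 2z + 5) + 30 = -z^2 + 2z + 35 = (z + 5)(-z + 7).
So |(-z^2 + 2z + 5) + 30| = |z + 5|·|-z + 7|.
Require delta ≤ 2. Then |z + 5| < 2 gives |z| < 7, and by the triangle inequality |-z + 7| ≤ 7 + 7 = 14.
Hence |(-z^2 + 2z + 5) + 30| ≤ 14|z + 5| < eps provided |z + 5| < eps/14.
Take delta = min(2, eps/14). Then 0 < |z + 5| < delta gives both |z + 5| < 2 and |z + 5| < eps/14, so |(-z^2 + 2z + 5) + 30| < eps.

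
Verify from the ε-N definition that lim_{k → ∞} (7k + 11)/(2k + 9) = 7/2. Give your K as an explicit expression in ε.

K = (41/4)/ε

Fix ε > 0. For k ≥ 1, |(7k + 11)/(2k + 9) − (7/2)| = |-41|/(2(2k + 9)) = 41/(2(2k + 9)).
Since 2k + 9 ≥ 2k for k ≥ 1, this is ≤ 41/(2·2k) = (41/4)/k.
So |(7k + 11)/(2k + 9) − (7/2)| < ε whenever k > (41/4)/ε.
Take K = (41/4)/ε. If k > K then |(7k + 11)/(2k + 9) − (7/2)| ≤ (41/4)/k < ε.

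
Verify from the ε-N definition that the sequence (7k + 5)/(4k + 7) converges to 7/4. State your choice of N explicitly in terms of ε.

N = (29/16)/ε

Suppose ε > 0. For k ≥ 1, |(7k + 5)/(4k + 7) − (7/4)| = |-29|/(4(4k + 7)) = 29/(4(4k + 7)).
Since 4k + 7 ≥ 4k for k ≥ 1, this is ≤ 29/(4·4k) = (29/16)/k.
So |(7k + 5)/(4k + 7) − (7/4)| < ε whenever k > (29/16)/ε.
Take N = (29/16)/ε. If k > N then |(7k + 5)/(4k + 7) − (7/4)| ≤ (29/16)/k < ε.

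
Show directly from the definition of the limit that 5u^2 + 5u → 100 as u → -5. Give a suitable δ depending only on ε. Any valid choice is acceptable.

Fix ε > 0. We want δ > 0 such that 0 < |u + 5| < δ implies |(5u^2 + 5u) − 100| < ε.
(5u^2 + 5u) − 100 = 5u^2 + 5u - 100 = (u + 5)(5u - 20).
So |(5u^2 + 5u) − 100| = |u + 5|·|5u - 20|.
Assume first that |u + 5| < 1, so |u| < 6. Then |5u - 20| ≤ 5·6 + 20 = 50.
Hence |(5u^2 + 5u) − 100| ≤ 50|u + 5| < ε provided |u + 5| < ε/50.
Choosing δ = min(1, ε/50) ensures both conditions, hence |(5u^2 + 5u) − 100| < ε.

δ = min(1, ε/50)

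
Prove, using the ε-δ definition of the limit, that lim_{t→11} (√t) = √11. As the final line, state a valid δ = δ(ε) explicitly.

δ = min(11, √11·ε)

Let ε > 0. We want δ > 0 such that 0 < |t − 11| < δ implies |√t − √11| < ε.
Rationalise: √t − √11 = (t − 11)/(√t + √11), so |√t − √11| = |t − 11|/(√t + √11).
Restrict δ ≤ 11 so that |t − 11| < 11 forces t > 0, and then √t + √11 > √11.
Hence |√t − √11| < |t − 11|/√11, which is < ε once |t − 11| < √11·ε.
Take δ = min(11, √11·ε). If 0 < |t − 11| < δ then t > 0 and |√t − √11| < |t − 11|/√11 < ε.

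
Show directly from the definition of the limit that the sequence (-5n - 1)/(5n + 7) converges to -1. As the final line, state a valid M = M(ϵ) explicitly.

M = (6/5)/ϵ

Fix ϵ > 0. For n ≥ 1, |(-5n - 1)/(5n + 7) + 1| = |30|/(5(5n + 7)) = 30/(5(5n + 7)).
Since 5n + 7 ≥ 5n for n ≥ 1, this is ≤ 30/(5·5n) = (6/5)/n.
So |(-5n - 1)/(5n + 7) + 1| < ϵ whenever n > (6/5)/ϵ.
Take M = (6/5)/ϵ. If n > M then |(-5n - 1)/(5n + 7) + 1| ≤ (6/5)/n < ϵ.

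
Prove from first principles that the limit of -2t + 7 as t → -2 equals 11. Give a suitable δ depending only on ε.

Let ε > 0 be given. We need δ > 0 so that 0 < |t + 2| < δ implies |(-2t + 7) − 11| < ε.
Since (-2t + 7) − 11 = -2(t + 2), we have |(-2t + 7) − 11| = 2|t + 2|.
Thus it suffices that |t + 2| < ε/2.
Take δ = ε/2. If 0 < |t + 2| < δ then |(-2t + 7) − 11| = 2|t + 2| < 2·(ε/2) = ε.

δ = ε/2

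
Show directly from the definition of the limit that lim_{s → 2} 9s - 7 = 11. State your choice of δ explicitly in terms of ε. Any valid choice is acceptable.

δ = ε/9

Let ε > 0. We need δ > 0 so that 0 < |s − 2| < δ implies |(9s - 7) − 11| < ε.
|(9s - 7) − 11| = |9s - 18| = 9|s − 2|.
So 9|s − 2| < ε exactly when |s − 2| < ε/9.
Take δ = ε/9. If 0 < |s − 2| < δ then |(9s - 7) − 11| = 9|s − 2| < 9·(ε/9) = ε.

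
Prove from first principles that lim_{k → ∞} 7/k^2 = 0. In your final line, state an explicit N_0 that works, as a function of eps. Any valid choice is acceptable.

Suppose eps > 0. For k ≥ 1, |7/k^2 − 0| = 7/k^2.
7/k^2 < eps ⇔ k^2 > 7/eps ⇔ k > (7/eps)^{1/2}.
Take N_0 = (7/eps)^{1/2}. Then k > N_0 implies 7/k^2 < eps.

N_0 = (7/eps)^{1/2}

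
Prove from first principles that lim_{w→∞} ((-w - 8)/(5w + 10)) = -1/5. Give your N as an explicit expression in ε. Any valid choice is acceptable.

N = (6/5)/ε

Let ε > 0 be given. We seek N > 0 such that w > N implies |(-w - 8)/(5w + 10) + 1/5| < ε.
(-w - 8)/(5w + 10) + 1/5 = (5(-w - 8) − (-1)(5w + 10)) / (5(5w + 10)) = -30/(5(5w + 10)).
For w > 0 we have 5w + 10 > 5w, so |(-w - 8)/(5w + 10) + 1/5| = 30/(5(5w + 10)) < 30/(5·5w) = (6/5)/w.
Thus |(-w - 8)/(5w + 10) + 1/5| < ε whenever w > (6/5)/ε.
Take N = (6/5)/ε. If w > N then |(-w - 8)/(5w + 10) + 1/5| < (6/5)/w < ε.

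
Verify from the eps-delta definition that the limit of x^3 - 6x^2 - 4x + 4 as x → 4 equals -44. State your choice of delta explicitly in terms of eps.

Fix eps > 0. We want delta > 0 such that 0 < |x − 4| < delta implies |(x^3 - 6x^2 - 4x + 4) + 44| < eps.
(x^3 - 6x^2 - 4x + 4) + 44 = x^3 - 6x^2 - 4x + 48 = (x − 4)(x^2 - 2x - 12).
So |(x^3 - 6x^2 - 4x + 4) + 44| = |x − 4|·|x^2 - 2x - 12|.
Require delta ≤ 2. Then |x − 4| < 2 gives |x| < 6, and by the triangle inequality |x^2 - 2x - 12| ≤ 6^2 + 2·6 + 12 = 60.
Hence |(x^3 - 6x^2 - 4x + 4) + 44| ≤ 60|x − 4| < eps provided |x − 4| < eps/60.
Take delta = min(2, eps/60). Then 0 < |x − 4| < delta gives both |x − 4| < 2 and |x − 4| < eps/60, so |(x^3 - 6x^2 - 4x + 4) + 44| < eps.

delta = min(2, eps/60)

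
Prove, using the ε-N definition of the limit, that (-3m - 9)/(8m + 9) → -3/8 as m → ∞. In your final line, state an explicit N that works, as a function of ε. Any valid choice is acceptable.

Let ε > 0 be given. For m ≥ 1, |(-3m - 9)/(8m + 9) + 3/8| = |-45|/(8(8m + 9)) = 45/(8(8m + 9)).
Since 8m + 9 ≥ 8m for m ≥ 1, this is ≤ 45/(8·8m) = (45/64)/m.
So |(-3m - 9)/(8m + 9) + 3/8| < ε whenever m > (45/64)/ε.
Take N = (45/64)/ε. If m > N then |(-3m - 9)/(8m + 9) + 3/8| ≤ (45/64)/m < ε.

N = (45/64)/ε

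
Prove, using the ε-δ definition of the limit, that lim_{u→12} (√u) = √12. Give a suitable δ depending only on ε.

δ = min(12, √12·ε)

Suppose ε > 0. We want δ > 0 such that 0 < |u − 12| < δ implies |√u − √12| < ε.
Multiplying by the conjugate, |√u − √12| = |u − 12|/(√u + √12).
Restrict δ ≤ 12 so that |u − 12| < 12 forces u > 0, and then √u + √12 > √12.
Hence |√u − √12| < |u − 12|/√12, which is < ε once |u − 12| < √12·ε.
Take δ = min(12, √12·ε). If 0 < |u − 12| < δ then u > 0 and |√u − √12| < |u − 12|/√12 < ε.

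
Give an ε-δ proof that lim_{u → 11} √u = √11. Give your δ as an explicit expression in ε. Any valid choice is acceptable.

Fix ε > 0. We want δ > 0 such that 0 < |u − 11| < δ implies |√u − √11| < ε.
Multiplying by the conjugate, |√u − √11| = |u − 11|/(√u + √11).
Restrict δ ≤ 11 so that |u − 11| < 11 forces u > 0, and then √u + √11 > √11.
Hence |√u − √11| < |u − 11|/√11, which is < ε once |u − 11| < √11·ε.
Take δ = min(11, √11·ε). If 0 < |u − 11| < δ then u > 0 and |√u − √11| < |u − 11|/√11 < ε.

δ = min(11, √11·ε)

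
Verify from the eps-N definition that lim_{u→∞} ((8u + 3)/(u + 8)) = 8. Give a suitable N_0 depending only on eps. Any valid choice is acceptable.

Suppose eps > 0. We seek N_0 > 0 such that u > N_0 implies |(8u + 3)/(u + 8) − 8| < eps.
(8u + 3)/(u + 8) − 8 = ((8u + 3) − 8(u + 8)) / ((u + 8)) = -61/((u + 8)).
For u > 0 we have u + 8 > u, so |(8u + 3)/(u + 8) − 8| = 61/((u + 8)) < 61/(u) = 61/u.
Thus |(8u + 3)/(u + 8) − 8| < eps whenever u > 61/eps.
Take N_0 = 61/eps. If u > N_0 then |(8u + 3)/(u + 8) − 8| < 61/u < eps.

N_0 = 61/eps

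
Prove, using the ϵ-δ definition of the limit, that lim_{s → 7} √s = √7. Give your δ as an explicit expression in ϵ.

Suppose ϵ > 0. We want δ > 0 such that 0 < |s − 7| < δ implies |√s − √7| < ϵ.
Multiplying by the conjugate, |√s − √7| = |s − 7|/(√s + √7).
Restrict δ ≤ 7 so that |s − 7| < 7 forces s > 0, and then √s + √7 > √7.
Hence |√s − √7| < |s − 7|/√7, which is < ϵ once |s − 7| < √7·ϵ.
Take δ = min(7, √7·ϵ). If 0 < |s − 7| < δ then s > 0 and |√s − √7| < |s − 7|/√7 < ϵ.

δ = min(7, √7·ϵ)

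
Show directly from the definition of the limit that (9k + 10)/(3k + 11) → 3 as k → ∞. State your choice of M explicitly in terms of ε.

Let ε > 0. For k ≥ 1, |(9k + 10)/(3k + 11) − 3| = |-69|/(3(3k + 11)) = 69/(3(3k + 11)).
Since 3k + 11 ≥ 3k for k ≥ 1, this is ≤ 69/(3·3k) = (23/3)/k.
So |(9k + 10)/(3k + 11) − 3| < ε whenever k > (23/3)/ε.
Take M = (23/3)/ε. If k > M then |(9k + 10)/(3k + 11) − 3| ≤ (23/3)/k < ε.

M = (23/3)/ε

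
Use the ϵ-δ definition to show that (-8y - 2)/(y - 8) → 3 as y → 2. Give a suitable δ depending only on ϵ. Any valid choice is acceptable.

δ = min(3, (3/11)ϵ)

Let ϵ > 0 be given. We want δ > 0 with 0 < |y − 2| < δ ⇒ |(-8y - 2)/(y - 8) − 3| < ϵ.
Combining over a common denominator, (-8y - 2)/(y - 8) − 3 = [(-8y - 2)·(-6) − (-18)·(y - 8)] / [(-6)·(y - 8)] = 66(y − 2) / ((-6)(y - 8)).
So |(-8y - 2)/(y - 8) − 3| = 66|y − 2| / (6·|y − 8|).
Require δ ≤ 3, so |y − 8| ≥ |-6| − |y − 2| > 6 − 3 = 3.
Hence |(-8y - 2)/(y - 8) − 3| < 66|y − 2|/(6·3) = (11/3)|y − 2|, which is < ϵ once |y − 2| < (3/11)ϵ.
Take δ = min(3, (3/11)ϵ). Then 0 < |y − 2| < δ forces both bounds, so |(-8y - 2)/(y - 8) − 3| < ϵ.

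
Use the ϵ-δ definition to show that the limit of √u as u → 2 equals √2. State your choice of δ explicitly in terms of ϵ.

δ = min(2, √2·ϵ)

Suppose ϵ > 0. We want δ > 0 such that 0 < |u − 2| < δ implies |√u − √2| < ϵ.
Rationalise: √u − √2 = (u − 2)/(√u + √2), so |√u − √2| = |u − 2|/(√u + √2).
Restrict δ ≤ 2 so that |u − 2| < 2 forces u > 0, and then √u + √2 > √2.
Hence |√u − √2| < |u − 2|/√2, which is < ϵ once |u − 2| < √2·ϵ.
Take δ = min(2, √2·ϵ). If 0 < |u − 2| < δ then u > 0 and |√u − √2| < |u − 2|/√2 < ϵ.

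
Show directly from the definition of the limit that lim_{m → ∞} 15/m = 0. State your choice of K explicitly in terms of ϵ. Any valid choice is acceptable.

K = 15/ϵ

Let ϵ > 0. For m ≥ 1, |15/m − 0| = 15/(m) ≤ 15/m.
We need 15/m < ϵ, i.e. m > 15/ϵ.
Take K = 15/ϵ. If m > K then |15/m| ≤ 15/m < ϵ.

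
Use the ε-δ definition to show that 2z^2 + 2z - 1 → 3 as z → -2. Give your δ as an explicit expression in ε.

δ = min(1, ε/8)

Let ε > 0. We want δ > 0 such that 0 < |z + 2| < δ implies |(2z^2 + 2z - 1) − 3| < ε.
(2z^2 + 2z - 1) − 3 = 2z^2 + 2z - 4 = (z + 2)(2z - 2).
So |(2z^2 + 2z - 1) − 3| = |z + 2|·|2z - 2|.
Assume first that |z + 2| < 1, so |z| < 3. Then |2z - 2| ≤ 2·3 + 2 = 8.
Hence |(2z^2 + 2z - 1) − 3| ≤ 8|z + 2| < ε provided |z + 2| < ε/8.
Choosing δ = min(1, ε/8) ensures both conditions, hence |(2z^2 + 2z - 1) − 3| < ε.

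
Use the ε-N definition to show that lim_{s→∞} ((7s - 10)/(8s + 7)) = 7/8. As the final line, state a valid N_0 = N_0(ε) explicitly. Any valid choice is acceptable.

N_0 = (129/64)/ε

Fix ε > 0. We seek N_0 > 0 such that s > N_0 implies |(7s - 10)/(8s + 7) − (7/8)| < ε.
(7s - 10)/(8s + 7) − (7/8) = (8(7s - 10) − 7(8s + 7)) / (8(8s + 7)) = -129/(8(8s + 7)).
For s > 0 we have 8s + 7 > 8s, so |(7s - 10)/(8s + 7) − (7/8)| = 129/(8(8s + 7)) < 129/(8·8s) = (129/64)/s.
Thus |(7s - 10)/(8s + 7) − (7/8)| < ε whenever s > (129/64)/ε.
Take N_0 = (129/64)/ε. If s > N_0 then |(7s - 10)/(8s + 7) − (7/8)| < (129/64)/s < ε.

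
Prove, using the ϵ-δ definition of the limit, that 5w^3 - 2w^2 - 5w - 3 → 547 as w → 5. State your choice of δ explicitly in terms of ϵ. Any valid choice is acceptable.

Let ϵ > 0 be given. We want δ > 0 such that 0 < |w − 5| < δ implies |(5w^3 - 2w^2 - 5w - 3) − 547| < ϵ.
(5w^3 - 2w^2 - 5w - 3) − 547 = 5w^3 - 2w^2 - 5w - 550 = (w − 5)(5w^2 + 23w + 110).
So |(5w^3 - 2w^2 - 5w - 3) − 547| = |w − 5|·|5w^2 + 23w + 110|.
Require δ ≤ 1. Then |w − 5| < 1 gives |w| < 6, and by the triangle inequality |5w^2 + 23w + 110| ≤ 5·6^2 + 23·6 + 110 = 428.
Hence |(5w^3 - 2w^2 - 5w - 3) − 547| ≤ 428|w − 5| < ϵ provided |w − 5| < ϵ/428.
Take δ = min(1, ϵ/428). Then 0 < |w − 5| < δ gives both |w − 5| < 1 and |w − 5| < ϵ/428, so |(5w^3 - 2w^2 - 5w - 3) − 547| < ϵ.

δ = min(1, ϵ/428)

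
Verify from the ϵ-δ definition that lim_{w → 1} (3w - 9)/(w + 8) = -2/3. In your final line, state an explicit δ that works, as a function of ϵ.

Let ϵ > 0. We want δ > 0 with 0 < |w − 1| < δ ⇒ |(3w - 9)/(w + 8) + 2/3| < ϵ.
Combining over a common denominator, (3w - 9)/(w + 8) + 2/3 = [(3w - 9)·9 − (-6)·(w + 8)] / [9·(w + 8)] = 33(w − 1) / (9(w + 8)).
So |(3w - 9)/(w + 8) + 2/3| = 33|w − 1| / (9·|w + 8|).
Restrict δ ≤ 9/2. Then |w − 1| < 9/2 gives |w + 8| = |(w − 1) + 9| ≥ 9 − 9/2 = 9/2.
Hence |(3w - 9)/(w + 8) + 2/3| < 33|w − 1|/(9·(9/2)) = (22/27)|w − 1|, which is < ϵ once |w − 1| < (27/22)ϵ.
Take δ = min(9/2, (27/22)ϵ). Then 0 < |w − 1| < δ forces both bounds, so |(3w - 9)/(w + 8) + 2/3| < ϵ.

δ = min(9/2, (27/22)ϵ)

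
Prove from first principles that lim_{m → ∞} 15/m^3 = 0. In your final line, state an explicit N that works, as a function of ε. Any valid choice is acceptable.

Fix ε > 0. For m ≥ 1, |15/m^3 − 0| = 15/m^3.
15/m^3 < ε ⇔ m^3 > 15/ε ⇔ m > (15/ε)^{1/3}.
Take N = (15/ε)^{1/3}. Then m > N implies 15/m^3 < ε.

N = (15/ε)^{1/3}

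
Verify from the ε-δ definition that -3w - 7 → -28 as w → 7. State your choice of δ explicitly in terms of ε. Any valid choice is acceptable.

δ = ε/3

Fix ε > 0. We need δ > 0 so that 0 < |w − 7| < δ implies |(-3w - 7) + 28| < ε.
|(-3w - 7) + 28| = |-3w + 21| = 3|w − 7|.
Thus it suffices that |w − 7| < ε/3.
Take δ = ε/3. If 0 < |w − 7| < δ then |(-3w - 7) + 28| = 3|w − 7| < 3·(ε/3) = ε.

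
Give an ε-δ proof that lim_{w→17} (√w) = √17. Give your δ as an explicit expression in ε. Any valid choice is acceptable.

Let ε > 0. We want δ > 0 such that 0 < |w − 17| < δ implies |√w − √17| < ε.
Multiplying by the conjugate, |√w − √17| = |w − 17|/(√w + √17).
Restrict δ ≤ 17 so that |w − 17| < 17 forces w > 0, and then √w + √17 > √17.
Hence |√w − √17| < |w − 17|/√17, which is < ε once |w − 17| < √17·ε.
Take δ = min(17, √17·ε). If 0 < |w − 17| < δ then w > 0 and |√w − √17| < |w − 17|/√17 < ε.

δ = min(17, √17·ε)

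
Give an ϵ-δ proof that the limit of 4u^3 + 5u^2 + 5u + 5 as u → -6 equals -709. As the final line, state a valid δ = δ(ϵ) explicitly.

δ = min(1, ϵ/448)

Let ϵ > 0. We want δ > 0 such that 0 < |u + 6| < δ implies |(4u^3 + 5u^2 + 5u + 5) + 709| < ϵ.
(4u^3 + 5u^2 + 5u + 5) + 709 = 4u^3 + 5u^2 + 5u + 714 = (u + 6)(4u^2 - 19u + 119).
So |(4u^3 + 5u^2 + 5u + 5) + 709| = |u + 6|·|4u^2 - 19u + 119|.
Assume first that |u + 6| < 1, so |u| < 7. Then |4u^2 - 19u + 119| ≤ 4·7^2 + 19·7 + 119 = 448.
Hence |(4u^3 + 5u^2 + 5u + 5) + 709| ≤ 448|u + 6| < ϵ provided |u + 6| < ϵ/448.
Take δ = min(1, ϵ/448). Then 0 < |u + 6| < δ gives both |u + 6| < 1 and |u + 6| < ϵ/448, so |(4u^3 + 5u^2 + 5u + 5) + 709| < ϵ.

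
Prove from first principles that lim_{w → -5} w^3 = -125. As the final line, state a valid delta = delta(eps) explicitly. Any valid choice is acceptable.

delta = min(1, eps/91)

Suppose eps > 0. We seek delta > 0 with 0 < |w + 5| < delta ⇒ |w^3 + 125| < eps.
Factor: w^3 + 125 = (w + 5)(w^2 - 5w + 25), so |w^3 + 125| = |w + 5|·|w^2 - 5w + 25|.
Impose delta ≤ 1 so that |w| < 6; then |w^2 - 5w + 25| ≤ 91.
Hence |w^3 + 125| ≤ 91|w + 5|, which is < eps once |w + 5| < eps/91.
Take delta = min(1, eps/91). If 0 < |w + 5| < delta then both bounds hold and |w^3 + 125| ≤ 91|w + 5| < 91·(eps/91) = eps.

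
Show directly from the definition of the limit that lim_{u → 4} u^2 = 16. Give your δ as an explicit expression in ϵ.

δ = min(1, ϵ/9)

Fix ϵ > 0. We seek δ > 0 with 0 < |u − 4| < δ ⇒ |u^2 − 16| < ϵ.
Factor: u^2 − 16 = (u − 4)(u + 4), so |u^2 − 16| = |u − 4|·|u + 4|.
Restrict δ ≤ 1. Then |u − 4| < 1 gives |u| < 5, so by the triangle inequality |u + 4| ≤ 5 + 4 = 9.
Hence |u^2 − 16| ≤ 9|u − 4|, which is < ϵ once |u − 4| < ϵ/9.
Take δ = min(1, ϵ/9). If 0 < |u − 4| < δ then both bounds hold and |u^2 − 16| ≤ 9|u − 4| < 9·(ϵ/9) = ϵ.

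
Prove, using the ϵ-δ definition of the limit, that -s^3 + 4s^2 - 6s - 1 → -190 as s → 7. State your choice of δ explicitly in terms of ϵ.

Let ϵ > 0 be given. We want δ > 0 such that 0 < |s − 7| < δ implies |(-s^3 + 4s^2 - 6s - 1) + 190| < ϵ.
(-s^3 + 4s^2 - 6s - 1) + 190 = -s^3 + 4s^2 - 6s + 189 = (s − 7)(-s^2 - 3s - 27).
So |(-s^3 + 4s^2 - 6s - 1) + 190| = |s − 7|·|-s^2 - 3s - 27|.
Assume first that |s − 7| < 1, so |s| < 8. Then |-s^2 - 3s - 27| ≤ 8^2 + 3·8 + 27 = 115.
Hence |(-s^3 + 4s^2 - 6s - 1) + 190| ≤ 115|s − 7| < ϵ provided |s − 7| < ϵ/115.
Take δ = min(1, ϵ/115). Then 0 < |s − 7| < δ gives both |s − 7| < 1 and |s − 7| < ϵ/115, so |(-s^3 + 4s^2 - 6s - 1) + 190| < ϵ.

δ = min(1, ϵ/115)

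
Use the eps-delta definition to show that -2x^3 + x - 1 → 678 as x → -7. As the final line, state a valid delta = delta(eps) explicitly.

delta = min(1, eps/337)

Suppose eps > 0. We want delta > 0 such that 0 < |x + 7| < delta implies |(-2x^3 + x - 1) − 678| < eps.
(-2x^3 + x - 1) − 678 = -2x^3 + x - 679 = (x + 7)(-2x^2 + 14x - 97).
So |(-2x^3 + x - 1) − 678| = |x + 7|·|-2x^2 + 14x - 97|.
Require delta ≤ 1. Then |x + 7| < 1 gives |x| < 8, and by the triangle inequality |-2x^2 + 14x - 97| ≤ 2·8^2 + 14·8 + 97 = 337.
Hence |(-2x^3 + x - 1) − 678| ≤ 337|x + 7| < eps provided |x + 7| < eps/337.
Choosing delta = min(1, eps/337) ensures both conditions, hence |(-2x^3 + x - 1) − 678| < eps.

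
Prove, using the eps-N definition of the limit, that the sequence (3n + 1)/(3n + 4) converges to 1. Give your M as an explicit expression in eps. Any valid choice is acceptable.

Let eps > 0 be given. For n ≥ 1, |(3n + 1)/(3n + 4) − 1| = |-9|/(3(3n + 4)) = 9/(3(3n + 4)).
Since 3n + 4 ≥ 3n for n ≥ 1, this is ≤ 9/(3·3n) = 1/n.
So |(3n + 1)/(3n + 4) − 1| < eps whenever n > 1/eps.
Take M = 1/eps. If n > M then |(3n + 1)/(3n + 4) − 1| ≤ 1/n < eps.

M = 1/eps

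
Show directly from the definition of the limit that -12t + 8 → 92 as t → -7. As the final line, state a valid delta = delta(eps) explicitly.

delta = eps/12

Suppose eps > 0. We need delta > 0 so that 0 < |t + 7| < delta implies |(-12t + 8) − 92| < eps.
Since (-12t + 8) − 92 = -12(t + 7), we have |(-12t + 8) − 92| = 12|t + 7|.
So 12|t + 7| < eps exactly when |t + 7| < eps/12.
Take delta = eps/12. If 0 < |t + 7| < delta then |(-12t + 8) − 92| = 12|t + 7| < 12·(eps/12) = eps.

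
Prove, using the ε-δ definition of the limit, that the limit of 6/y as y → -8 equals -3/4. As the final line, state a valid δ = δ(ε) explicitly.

δ = min(4, (16/3)ε)

Fix ε > 0. We seek δ > 0 such that 0 < |y + 8| < δ implies |6/y + 3/4| < ε.
|6/y + 3/4| = 6·|-8 − y|/(8·|y|) = 6|y + 8|/(8|y|).
Restrict δ ≤ 4. Then |y + 8| < 4 gives |y| > 4, so 8|y| > 32.
Then |6/y + 3/4| < 6|y + 8|/32, which is < ε when |y + 8| < (16/3)ε.
Take δ = min(4, (16/3)ε). Then 0 < |y + 8| < δ gives both |y + 8| < 4 and |y + 8| < (16/3)ε, so |6/y + 3/4| < ε.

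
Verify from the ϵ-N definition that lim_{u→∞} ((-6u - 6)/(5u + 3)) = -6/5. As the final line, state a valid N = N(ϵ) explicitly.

Fix ϵ > 0. We seek N > 0 such that u > N implies |(-6u - 6)/(5u + 3) + 6/5| < ϵ.
(-6u - 6)/(5u + 3) + 6/5 = (5(-6u - 6) − (-6)(5u + 3)) / (5(5u + 3)) = -12/(5(5u + 3)).
For u > 0 we have 5u + 3 > 5u, so |(-6u - 6)/(5u + 3) + 6/5| = 12/(5(5u + 3)) < 12/(5·5u) = (12/25)/u.
Thus |(-6u - 6)/(5u + 3) + 6/5| < ϵ whenever u > (12/25)/ϵ.
Take N = (12/25)/ϵ. If u > N then |(-6u - 6)/(5u + 3) + 6/5| < (12/25)/u < ϵ.

N = (12/25)/ϵ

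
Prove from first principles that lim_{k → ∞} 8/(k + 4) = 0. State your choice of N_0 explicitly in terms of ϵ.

N_0 = 8/ϵ

Suppose ϵ > 0. For k ≥ 1, |8/(k + 4) − 0| = 8/(k + 4) ≤ 8/k.
We need 8/k < ϵ, i.e. k > 8/ϵ.
Take N_0 = 8/ϵ. If k > N_0 then |8/(k + 4)| ≤ 8/k < ϵ.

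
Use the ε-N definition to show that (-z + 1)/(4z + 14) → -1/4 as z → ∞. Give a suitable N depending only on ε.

N = (9/8)/ε

Let ε > 0. We seek N > 0 such that z > N implies |(-z + 1)/(4z + 14) + 1/4| < ε.
(-z + 1)/(4z + 14) + 1/4 = (4(-z + 1) − (-1)(4z + 14)) / (4(4z + 14)) = 18/(4(4z + 14)).
For z > 0 we have 4z + 14 > 4z, so |(-z + 1)/(4z + 14) + 1/4| = 18/(4(4z + 14)) < 18/(4·4z) = (9/8)/z.
Thus |(-z + 1)/(4z + 14) + 1/4| < ε whenever z > (9/8)/ε.
Take N = (9/8)/ε. If z > N then |(-z + 1)/(4z + 14) + 1/4| < (9/8)/z < ε.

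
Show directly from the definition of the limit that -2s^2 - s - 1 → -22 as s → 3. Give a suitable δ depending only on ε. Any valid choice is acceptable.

δ = min(1, ε/15)

Let ε > 0 be given. We want δ > 0 such that 0 < |s − 3| < δ implies |(-2s^2 - s - 1) + 22| < ε.
(-2s^2 - s - 1) + 22 = -2s^2 - s + 21 = (s − 3)(-2s - 7).
So |(-2s^2 - s - 1) + 22| = |s − 3|·|-2s - 7|.
Require δ ≤ 1. Then |s − 3| < 1 gives |s| < 4, and by the triangle inequality |-2s - 7| ≤ 2·4 + 7 = 15.
Hence |(-2s^2 - s - 1) + 22| ≤ 15|s − 3| < ε provided |s − 3| < ε/15.
Take δ = min(1, ε/15). Then 0 < |s − 3| < δ gives both |s − 3| < 1 and |s − 3| < ε/15, so |(-2s^2 - s - 1) + 22| < ε.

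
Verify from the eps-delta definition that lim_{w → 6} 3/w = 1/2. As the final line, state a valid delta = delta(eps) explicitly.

Let eps > 0. We seek delta > 0 such that 0 < |w − 6| < delta implies |3/w − (1/2)| < eps.
|3/w − (1/2)| = 3·|6 − w|/(6·|w|) = 3|w − 6|/(6|w|).
Restrict delta ≤ 3. Then |w − 6| < 3 gives |w| > 3, so 6|w| > 18.
Then |3/w − (1/2)| < 3|w − 6|/18, which is < eps when |w − 6| < 6eps.
Take delta = min(3, 6eps). Then 0 < |w − 6| < delta gives both |w − 6| < 3 and |w − 6| < 6eps, so |3/w − (1/2)| < eps.

delta = min(3, 6eps)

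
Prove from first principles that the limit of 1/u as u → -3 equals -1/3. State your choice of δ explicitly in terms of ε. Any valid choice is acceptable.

δ = min(3/2, (9/2)ε)

Let ε > 0. We seek δ > 0 such that 0 < |u + 3| < δ implies |1/u + 1/3| < ε.
|1/u + 1/3| = |-3 − u|/(3·|u|) = |u + 3|/(3|u|).
Restrict δ ≤ 3/2. Then |u + 3| < 3/2 gives |u| > 3/2, so 3|u| > 9/2.
Then |1/u + 1/3| < |u + 3|/(9/2), which is < ε when |u + 3| < (9/2)ε.
Take δ = min(3/2, (9/2)ε). Then 0 < |u + 3| < δ gives both |u + 3| < 3/2 and |u + 3| < (9/2)ε, so |1/u + 1/3| < ε.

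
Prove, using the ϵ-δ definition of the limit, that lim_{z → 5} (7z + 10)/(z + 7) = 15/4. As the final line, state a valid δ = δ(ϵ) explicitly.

δ = min(6, (24/13)ϵ)

Fix ϵ > 0. We want δ > 0 with 0 < |z − 5| < δ ⇒ |(7z + 10)/(z + 7) − (15/4)| < ϵ.
Combining over a common denominator, (7z + 10)/(z + 7) − (15/4) = [(7z + 10)·12 − 45·(z + 7)] / [12·(z + 7)] = 39(z − 5) / (12(z + 7)).
So |(7z + 10)/(z + 7) − (15/4)| = 39|z − 5| / (12·|z + 7|).
Restrict δ ≤ 6. Then |z − 5| < 6 gives |z + 7| = |(z − 5) + 12| ≥ 12 − 6 = 6.
Hence |(7z + 10)/(z + 7) − (15/4)| < 39|z − 5|/(12·6) = (13/24)|z − 5|, which is < ϵ once |z − 5| < (24/13)ϵ.
Take δ = min(6, (24/13)ϵ). Then 0 < |z − 5| < δ forces both bounds, so |(7z + 10)/(z + 7) − (15/4)| < ϵ.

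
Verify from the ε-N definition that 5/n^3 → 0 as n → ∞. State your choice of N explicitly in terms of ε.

N = (5/ε)^{1/3}

Suppose ε > 0. For n ≥ 1, |5/n^3 − 0| = 5/n^3.
5/n^3 < ε ⇔ n^3 > 5/ε ⇔ n > (5/ε)^{1/3}.
Take N = (5/ε)^{1/3}. Then n > N implies 5/n^3 < ε.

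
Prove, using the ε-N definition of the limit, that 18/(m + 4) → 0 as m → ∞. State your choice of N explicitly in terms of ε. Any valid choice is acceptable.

Let ε > 0. For m ≥ 1, |18/(m + 4) − 0| = 18/(m + 4) ≤ 18/m.
We need 18/m < ε, i.e. m > 18/ε.
Take N = 18/ε. If m > N then |18/(m + 4)| ≤ 18/m < ε.

N = 18/ε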